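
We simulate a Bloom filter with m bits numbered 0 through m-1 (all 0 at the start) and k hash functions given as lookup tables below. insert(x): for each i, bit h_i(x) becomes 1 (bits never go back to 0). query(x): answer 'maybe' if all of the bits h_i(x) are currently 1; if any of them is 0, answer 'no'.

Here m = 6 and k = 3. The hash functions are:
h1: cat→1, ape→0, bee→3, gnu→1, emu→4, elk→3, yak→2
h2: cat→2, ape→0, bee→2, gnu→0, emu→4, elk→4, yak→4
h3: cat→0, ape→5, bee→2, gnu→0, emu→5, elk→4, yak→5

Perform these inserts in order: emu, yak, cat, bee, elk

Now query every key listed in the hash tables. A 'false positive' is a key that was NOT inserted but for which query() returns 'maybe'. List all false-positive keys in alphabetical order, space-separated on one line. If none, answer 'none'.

Start: bits=000000
After insert 'emu': sets bits 4 5 -> bits=000011
After insert 'yak': sets bits 2 4 5 -> bits=001011
After insert 'cat': sets bits 0 1 2 -> bits=111011
After insert 'bee': sets bits 2 3 -> bits=111111
After insert 'elk': sets bits 3 4 -> bits=111111
Not inserted: ape gnu — query each against bits=111111:
query ape: checks bit0=1, bit5=1 (all 1) -> maybe => FALSE POSITIVE
query gnu: checks bit0=1, bit1=1 (all 1) -> maybe => FALSE POSITIVE
False positives (alphabetical): ape gnu

Answer: ape gnu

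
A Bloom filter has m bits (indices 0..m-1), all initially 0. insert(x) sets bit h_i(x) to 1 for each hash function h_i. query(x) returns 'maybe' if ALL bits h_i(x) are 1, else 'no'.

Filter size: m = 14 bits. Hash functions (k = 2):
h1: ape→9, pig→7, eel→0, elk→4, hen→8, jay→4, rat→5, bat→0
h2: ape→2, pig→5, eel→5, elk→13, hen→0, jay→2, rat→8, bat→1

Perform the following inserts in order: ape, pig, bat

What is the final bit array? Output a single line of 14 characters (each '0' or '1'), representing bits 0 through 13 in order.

Answer: 11100101010000

Derivation:
Start: bits=00000000000000
After insert 'ape': sets bits 2 9 -> bits=00100000010000
After insert 'pig': sets bits 5 7 -> bits=00100101010000
After insert 'bat': sets bits 0 1 -> bits=11100101010000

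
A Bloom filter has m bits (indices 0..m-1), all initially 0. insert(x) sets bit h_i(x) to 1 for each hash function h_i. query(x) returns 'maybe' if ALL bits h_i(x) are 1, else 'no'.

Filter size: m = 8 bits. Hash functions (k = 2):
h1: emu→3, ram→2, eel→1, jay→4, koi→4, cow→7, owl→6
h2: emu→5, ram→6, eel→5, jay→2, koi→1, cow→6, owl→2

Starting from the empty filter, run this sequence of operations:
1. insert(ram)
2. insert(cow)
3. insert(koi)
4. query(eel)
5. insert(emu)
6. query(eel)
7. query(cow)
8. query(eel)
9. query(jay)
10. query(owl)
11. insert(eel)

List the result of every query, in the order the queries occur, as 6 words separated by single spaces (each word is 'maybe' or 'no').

Start: bits=00000000
Op 1: insert ram -> sets bits 2 6 -> bits=00100010
Op 2: insert cow -> sets bits 6 7 -> bits=00100011
Op 3: insert koi -> sets bits 1 4 -> bits=01101011
Op 4: query eel -> checks bit1=1, bit5=0 (has a 0) -> no
Op 5: insert emu -> sets bits 3 5 -> bits=01111111
Op 6: query eel -> checks bit1=1, bit5=1 (all 1) -> maybe
Op 7: query cow -> checks bit6=1, bit7=1 (all 1) -> maybe
Op 8: query eel -> checks bit1=1, bit5=1 (all 1) -> maybe
Op 9: query jay -> checks bit2=1, bit4=1 (all 1) -> maybe
Op 10: query owl -> checks bit2=1, bit6=1 (all 1) -> maybe
Op 11: insert eel -> sets bits 1 5 -> bits=01111111
Query results in order: no maybe maybe maybe maybe maybe

Answer: no maybe maybe maybe maybe maybe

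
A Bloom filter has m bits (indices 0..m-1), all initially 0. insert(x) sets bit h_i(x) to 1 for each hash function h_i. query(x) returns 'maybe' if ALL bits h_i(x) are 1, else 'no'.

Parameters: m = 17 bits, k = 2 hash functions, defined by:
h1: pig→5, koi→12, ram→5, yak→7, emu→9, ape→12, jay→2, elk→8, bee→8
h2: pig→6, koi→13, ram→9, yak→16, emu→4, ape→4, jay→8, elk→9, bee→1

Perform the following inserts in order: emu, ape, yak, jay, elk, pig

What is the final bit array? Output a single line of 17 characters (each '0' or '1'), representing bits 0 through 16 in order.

Start: bits=00000000000000000
After insert 'emu': sets bits 4 9 -> bits=00001000010000000
After insert 'ape': sets bits 4 12 -> bits=00001000010010000
After insert 'yak': sets bits 7 16 -> bits=00001001010010001
After insert 'jay': sets bits 2 8 -> bits=00101001110010001
After insert 'elk': sets bits 8 9 -> bits=00101001110010001
After insert 'pig': sets bits 5 6 -> bits=00101111110010001

Answer: 00101111110010001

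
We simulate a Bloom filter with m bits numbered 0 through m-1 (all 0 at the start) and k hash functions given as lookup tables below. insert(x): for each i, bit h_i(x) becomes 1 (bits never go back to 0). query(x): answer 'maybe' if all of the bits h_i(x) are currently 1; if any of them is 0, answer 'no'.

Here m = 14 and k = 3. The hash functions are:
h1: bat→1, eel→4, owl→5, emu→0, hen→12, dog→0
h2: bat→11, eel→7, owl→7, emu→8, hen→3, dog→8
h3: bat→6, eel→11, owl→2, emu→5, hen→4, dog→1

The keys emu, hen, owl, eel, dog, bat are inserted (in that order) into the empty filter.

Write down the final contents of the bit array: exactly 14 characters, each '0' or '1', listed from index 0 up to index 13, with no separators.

Start: bits=00000000000000
After insert 'emu': sets bits 0 5 8 -> bits=10000100100000
After insert 'hen': sets bits 3 4 12 -> bits=10011100100010
After insert 'owl': sets bits 2 5 7 -> bits=10111101100010
After insert 'eel': sets bits 4 7 11 -> bits=10111101100110
After insert 'dog': sets bits 0 1 8 -> bits=11111101100110
After insert 'bat': sets bits 1 6 11 -> bits=11111111100110

Answer: 11111111100110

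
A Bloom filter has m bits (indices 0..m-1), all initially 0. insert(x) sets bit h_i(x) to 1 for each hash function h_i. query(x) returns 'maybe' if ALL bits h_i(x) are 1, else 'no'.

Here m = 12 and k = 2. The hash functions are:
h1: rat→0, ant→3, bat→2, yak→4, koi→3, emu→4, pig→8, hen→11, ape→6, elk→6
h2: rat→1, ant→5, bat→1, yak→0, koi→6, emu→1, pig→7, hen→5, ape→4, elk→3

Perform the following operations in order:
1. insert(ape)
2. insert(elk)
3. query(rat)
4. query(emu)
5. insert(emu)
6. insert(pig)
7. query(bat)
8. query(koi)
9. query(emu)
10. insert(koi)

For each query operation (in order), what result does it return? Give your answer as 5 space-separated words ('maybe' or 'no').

Start: bits=000000000000
Op 1: insert ape -> sets bits 4 6 -> bits=000010100000
Op 2: insert elk -> sets bits 3 6 -> bits=000110100000
Op 3: query rat -> checks bit0=0, bit1=0 (has a 0) -> no
Op 4: query emu -> checks bit1=0, bit4=1 (has a 0) -> no
Op 5: insert emu -> sets bits 1 4 -> bits=010110100000
Op 6: insert pig -> sets bits 7 8 -> bits=010110111000
Op 7: query bat -> checks bit1=1, bit2=0 (has a 0) -> no
Op 8: query koi -> checks bit3=1, bit6=1 (all 1) -> maybe
Op 9: query emu -> checks bit1=1, bit4=1 (all 1) -> maybe
Op 10: insert koi -> sets bits 3 6 -> bits=010110111000
Query results in order: no no no maybe maybe

Answer: no no no maybe maybe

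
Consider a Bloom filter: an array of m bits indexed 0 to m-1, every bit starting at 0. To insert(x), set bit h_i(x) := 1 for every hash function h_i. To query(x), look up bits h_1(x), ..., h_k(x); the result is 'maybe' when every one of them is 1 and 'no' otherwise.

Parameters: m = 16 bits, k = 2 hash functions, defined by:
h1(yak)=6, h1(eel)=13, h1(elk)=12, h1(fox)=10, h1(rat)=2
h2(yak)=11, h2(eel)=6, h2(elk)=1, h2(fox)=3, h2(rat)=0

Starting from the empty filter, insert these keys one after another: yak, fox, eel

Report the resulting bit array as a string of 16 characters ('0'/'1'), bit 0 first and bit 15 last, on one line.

Answer: 0001001000110100

Derivation:
Start: bits=0000000000000000
After insert 'yak': sets bits 6 11 -> bits=0000001000010000
After insert 'fox': sets bits 3 10 -> bits=0001001000110000
After insert 'eel': sets bits 6 13 -> bits=0001001000110100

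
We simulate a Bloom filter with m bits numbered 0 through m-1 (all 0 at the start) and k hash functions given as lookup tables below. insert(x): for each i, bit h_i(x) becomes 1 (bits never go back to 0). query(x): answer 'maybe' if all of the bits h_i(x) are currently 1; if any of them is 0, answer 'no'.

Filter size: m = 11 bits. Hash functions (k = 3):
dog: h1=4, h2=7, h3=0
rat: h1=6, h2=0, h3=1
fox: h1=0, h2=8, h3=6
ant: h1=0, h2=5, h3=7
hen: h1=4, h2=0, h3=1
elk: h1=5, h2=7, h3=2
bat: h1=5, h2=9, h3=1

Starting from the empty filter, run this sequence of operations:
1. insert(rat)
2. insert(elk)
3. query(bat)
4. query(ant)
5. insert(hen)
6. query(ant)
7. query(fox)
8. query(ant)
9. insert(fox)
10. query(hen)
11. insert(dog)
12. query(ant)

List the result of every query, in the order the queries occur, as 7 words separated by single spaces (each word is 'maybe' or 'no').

Start: bits=00000000000
Op 1: insert rat -> sets bits 0 1 6 -> bits=11000010000
Op 2: insert elk -> sets bits 2 5 7 -> bits=11100111000
Op 3: query bat -> checks bit1=1, bit5=1, bit9=0 (has a 0) -> no
Op 4: query ant -> checks bit0=1, bit5=1, bit7=1 (all 1) -> maybe
Op 5: insert hen -> sets bits 0 1 4 -> bits=11101111000
Op 6: query ant -> checks bit0=1, bit5=1, bit7=1 (all 1) -> maybe
Op 7: query fox -> checks bit0=1, bit6=1, bit8=0 (has a 0) -> no
Op 8: query ant -> checks bit0=1, bit5=1, bit7=1 (all 1) -> maybe
Op 9: insert fox -> sets bits 0 6 8 -> bits=11101111100
Op 10: query hen -> checks bit0=1, bit1=1, bit4=1 (all 1) -> maybe
Op 11: insert dog -> sets bits 0 4 7 -> bits=11101111100
Op 12: query ant -> checks bit0=1, bit5=1, bit7=1 (all 1) -> maybe
Query results in order: no maybe maybe no maybe maybe maybe

Answer: no maybe maybe no maybe maybe maybe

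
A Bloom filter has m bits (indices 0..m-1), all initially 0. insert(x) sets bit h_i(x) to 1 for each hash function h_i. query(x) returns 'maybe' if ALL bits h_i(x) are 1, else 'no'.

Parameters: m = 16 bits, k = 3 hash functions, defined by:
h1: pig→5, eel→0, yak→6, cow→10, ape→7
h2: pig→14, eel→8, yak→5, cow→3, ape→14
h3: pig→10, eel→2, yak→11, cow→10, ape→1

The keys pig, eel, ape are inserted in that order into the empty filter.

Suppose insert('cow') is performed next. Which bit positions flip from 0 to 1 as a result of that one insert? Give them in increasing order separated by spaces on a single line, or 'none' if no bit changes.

Start: bits=0000000000000000
After insert 'pig': sets bits 5 10 14 -> bits=0000010000100010
After insert 'eel': sets bits 0 2 8 -> bits=1010010010100010
After insert 'ape': sets bits 1 7 14 -> bits=1110010110100010
insert 'cow' would touch bits 3 10; currently bit3=0, bit10=1
Bits that are 0 among those (would change 0->1): 3

Answer: 3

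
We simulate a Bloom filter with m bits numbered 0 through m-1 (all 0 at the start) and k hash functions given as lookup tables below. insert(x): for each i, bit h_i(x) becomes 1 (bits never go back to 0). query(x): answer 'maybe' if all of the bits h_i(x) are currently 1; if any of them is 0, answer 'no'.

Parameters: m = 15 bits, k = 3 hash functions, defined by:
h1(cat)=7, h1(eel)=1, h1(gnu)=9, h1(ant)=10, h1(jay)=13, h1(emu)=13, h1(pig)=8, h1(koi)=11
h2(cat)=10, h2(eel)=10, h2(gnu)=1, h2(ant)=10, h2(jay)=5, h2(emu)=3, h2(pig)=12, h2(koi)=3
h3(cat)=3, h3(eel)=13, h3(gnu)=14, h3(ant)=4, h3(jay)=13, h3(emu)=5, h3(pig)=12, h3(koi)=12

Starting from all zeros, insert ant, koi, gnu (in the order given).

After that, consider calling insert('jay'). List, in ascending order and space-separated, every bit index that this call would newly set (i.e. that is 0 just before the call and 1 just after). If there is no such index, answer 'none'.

Start: bits=000000000000000
After insert 'ant': sets bits 4 10 -> bits=000010000010000
After insert 'koi': sets bits 3 11 12 -> bits=000110000011100
After insert 'gnu': sets bits 1 9 14 -> bits=010110000111101
insert 'jay' would touch bits 5 13; currently bit5=0, bit13=0
Bits that are 0 among those (would change 0->1): 5 13

Answer: 5 13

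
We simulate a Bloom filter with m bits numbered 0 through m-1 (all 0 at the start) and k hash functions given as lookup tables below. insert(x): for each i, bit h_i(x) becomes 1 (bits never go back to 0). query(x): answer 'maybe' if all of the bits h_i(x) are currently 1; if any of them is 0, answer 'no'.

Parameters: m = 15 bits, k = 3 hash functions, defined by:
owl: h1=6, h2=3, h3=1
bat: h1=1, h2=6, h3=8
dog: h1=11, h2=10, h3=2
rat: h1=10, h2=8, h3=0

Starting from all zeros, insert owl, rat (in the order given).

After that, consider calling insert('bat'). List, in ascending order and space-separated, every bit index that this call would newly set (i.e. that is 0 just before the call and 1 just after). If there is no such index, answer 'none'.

Start: bits=000000000000000
After insert 'owl': sets bits 1 3 6 -> bits=010100100000000
After insert 'rat': sets bits 0 8 10 -> bits=110100101010000
insert 'bat' would touch bits 1 6 8; currently bit1=1, bit6=1, bit8=1
Bits that are 0 among those (would change 0->1): none

Answer: none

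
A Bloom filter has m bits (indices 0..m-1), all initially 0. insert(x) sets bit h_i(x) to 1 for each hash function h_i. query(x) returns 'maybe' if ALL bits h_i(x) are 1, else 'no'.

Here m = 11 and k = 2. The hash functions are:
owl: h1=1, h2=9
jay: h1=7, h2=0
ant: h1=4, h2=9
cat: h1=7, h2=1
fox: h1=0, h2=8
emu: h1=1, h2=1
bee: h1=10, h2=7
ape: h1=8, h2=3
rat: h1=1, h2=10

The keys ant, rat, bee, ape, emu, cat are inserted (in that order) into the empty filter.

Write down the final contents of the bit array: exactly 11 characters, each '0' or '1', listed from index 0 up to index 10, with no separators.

Answer: 01011001111

Derivation:
Start: bits=00000000000
After insert 'ant': sets bits 4 9 -> bits=00001000010
After insert 'rat': sets bits 1 10 -> bits=01001000011
After insert 'bee': sets bits 7 10 -> bits=01001001011
After insert 'ape': sets bits 3 8 -> bits=01011001111
After insert 'emu': sets bits 1 -> bits=01011001111
After insert 'cat': sets bits 1 7 -> bits=01011001111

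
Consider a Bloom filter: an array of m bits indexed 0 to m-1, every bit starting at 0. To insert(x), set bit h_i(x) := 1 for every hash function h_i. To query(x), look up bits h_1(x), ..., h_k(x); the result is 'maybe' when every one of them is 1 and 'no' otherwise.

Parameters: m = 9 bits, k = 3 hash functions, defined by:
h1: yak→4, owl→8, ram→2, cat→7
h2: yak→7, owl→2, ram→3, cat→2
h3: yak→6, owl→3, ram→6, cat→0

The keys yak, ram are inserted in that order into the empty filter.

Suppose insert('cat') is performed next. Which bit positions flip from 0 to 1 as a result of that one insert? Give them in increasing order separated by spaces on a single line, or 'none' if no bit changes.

Answer: 0

Derivation:
Start: bits=000000000
After insert 'yak': sets bits 4 6 7 -> bits=000010110
After insert 'ram': sets bits 2 3 6 -> bits=001110110
insert 'cat' would touch bits 0 2 7; currently bit0=0, bit2=1, bit7=1
Bits that are 0 among those (would change 0->1): 0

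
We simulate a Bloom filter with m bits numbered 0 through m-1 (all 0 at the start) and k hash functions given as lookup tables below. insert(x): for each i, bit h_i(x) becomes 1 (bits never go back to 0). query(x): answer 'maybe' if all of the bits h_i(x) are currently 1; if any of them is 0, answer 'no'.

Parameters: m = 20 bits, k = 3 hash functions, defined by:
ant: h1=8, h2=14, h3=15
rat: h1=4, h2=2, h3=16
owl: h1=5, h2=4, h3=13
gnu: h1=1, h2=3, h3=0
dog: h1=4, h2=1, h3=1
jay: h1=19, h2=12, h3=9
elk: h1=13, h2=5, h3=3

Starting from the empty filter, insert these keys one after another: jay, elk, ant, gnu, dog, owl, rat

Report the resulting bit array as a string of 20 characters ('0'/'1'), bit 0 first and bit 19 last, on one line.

Start: bits=00000000000000000000
After insert 'jay': sets bits 9 12 19 -> bits=00000000010010000001
After insert 'elk': sets bits 3 5 13 -> bits=00010100010011000001
After insert 'ant': sets bits 8 14 15 -> bits=00010100110011110001
After insert 'gnu': sets bits 0 1 3 -> bits=11010100110011110001
After insert 'dog': sets bits 1 4 -> bits=11011100110011110001
After insert 'owl': sets bits 4 5 13 -> bits=11011100110011110001
After insert 'rat': sets bits 2 4 16 -> bits=11111100110011111001

Answer: 11111100110011111001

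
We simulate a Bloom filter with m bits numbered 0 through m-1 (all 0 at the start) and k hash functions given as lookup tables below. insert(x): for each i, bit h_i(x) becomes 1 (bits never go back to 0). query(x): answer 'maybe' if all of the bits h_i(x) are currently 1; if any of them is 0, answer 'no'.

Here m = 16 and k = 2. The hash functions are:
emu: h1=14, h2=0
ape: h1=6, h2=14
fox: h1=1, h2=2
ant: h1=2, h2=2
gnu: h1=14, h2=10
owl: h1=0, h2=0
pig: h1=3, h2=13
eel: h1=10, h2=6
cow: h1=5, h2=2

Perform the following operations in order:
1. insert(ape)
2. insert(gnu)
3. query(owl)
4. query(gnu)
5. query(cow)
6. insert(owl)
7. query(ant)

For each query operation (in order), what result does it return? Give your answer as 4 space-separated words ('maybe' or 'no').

Start: bits=0000000000000000
Op 1: insert ape -> sets bits 6 14 -> bits=0000001000000010
Op 2: insert gnu -> sets bits 10 14 -> bits=0000001000100010
Op 3: query owl -> checks bit0=0 (has a 0) -> no
Op 4: query gnu -> checks bit10=1, bit14=1 (all 1) -> maybe
Op 5: query cow -> checks bit2=0, bit5=0 (has a 0) -> no
Op 6: insert owl -> sets bits 0 -> bits=1000001000100010
Op 7: query ant -> checks bit2=0 (has a 0) -> no
Query results in order: no maybe no no

Answer: no maybe no no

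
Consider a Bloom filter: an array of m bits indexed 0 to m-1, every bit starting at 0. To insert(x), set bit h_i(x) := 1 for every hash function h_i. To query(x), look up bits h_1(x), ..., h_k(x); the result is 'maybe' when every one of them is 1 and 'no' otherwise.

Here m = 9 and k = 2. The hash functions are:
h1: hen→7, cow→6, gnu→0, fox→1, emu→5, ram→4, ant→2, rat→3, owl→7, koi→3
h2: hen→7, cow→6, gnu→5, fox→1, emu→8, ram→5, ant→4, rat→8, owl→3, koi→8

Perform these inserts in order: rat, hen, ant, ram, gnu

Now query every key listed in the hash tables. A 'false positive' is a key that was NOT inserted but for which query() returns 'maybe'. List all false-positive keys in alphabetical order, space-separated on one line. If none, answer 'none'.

Answer: emu koi owl

Derivation:
Start: bits=000000000
After insert 'rat': sets bits 3 8 -> bits=000100001
After insert 'hen': sets bits 7 -> bits=000100011
After insert 'ant': sets bits 2 4 -> bits=001110011
After insert 'ram': sets bits 4 5 -> bits=001111011
After insert 'gnu': sets bits 0 5 -> bits=101111011
Not inserted: cow emu fox koi owl — query each against bits=101111011:
query cow: checks bit6=0 (has a 0) -> no => not a false positive
query emu: checks bit5=1, bit8=1 (all 1) -> maybe => FALSE POSITIVE
query fox: checks bit1=0 (has a 0) -> no => not a false positive
query koi: checks bit3=1, bit8=1 (all 1) -> maybe => FALSE POSITIVE
query owl: checks bit3=1, bit7=1 (all 1) -> maybe => FALSE POSITIVE
False positives (alphabetical): emu koi owl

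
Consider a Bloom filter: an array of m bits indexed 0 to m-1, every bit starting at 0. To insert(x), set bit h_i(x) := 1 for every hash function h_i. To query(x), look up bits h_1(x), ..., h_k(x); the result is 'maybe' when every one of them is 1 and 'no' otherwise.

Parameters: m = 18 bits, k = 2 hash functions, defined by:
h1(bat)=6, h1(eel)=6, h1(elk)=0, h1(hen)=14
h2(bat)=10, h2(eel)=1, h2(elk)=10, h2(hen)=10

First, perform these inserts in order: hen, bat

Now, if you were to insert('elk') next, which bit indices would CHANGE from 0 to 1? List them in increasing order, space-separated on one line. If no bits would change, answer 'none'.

Start: bits=000000000000000000
After insert 'hen': sets bits 10 14 -> bits=000000000010001000
After insert 'bat': sets bits 6 10 -> bits=000000100010001000
insert 'elk' would touch bits 0 10; currently bit0=0, bit10=1
Bits that are 0 among those (would change 0->1): 0

Answer: 0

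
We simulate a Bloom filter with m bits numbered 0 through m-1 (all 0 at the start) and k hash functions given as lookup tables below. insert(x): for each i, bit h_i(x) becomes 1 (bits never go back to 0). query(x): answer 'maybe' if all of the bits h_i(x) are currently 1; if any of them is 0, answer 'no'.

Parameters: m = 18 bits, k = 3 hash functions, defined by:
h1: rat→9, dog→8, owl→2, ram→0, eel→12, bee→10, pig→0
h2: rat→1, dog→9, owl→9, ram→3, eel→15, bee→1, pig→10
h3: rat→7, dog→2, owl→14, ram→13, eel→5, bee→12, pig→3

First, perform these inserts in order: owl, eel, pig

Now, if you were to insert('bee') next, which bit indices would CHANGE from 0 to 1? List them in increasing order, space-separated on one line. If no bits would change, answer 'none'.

Start: bits=000000000000000000
After insert 'owl': sets bits 2 9 14 -> bits=001000000100001000
After insert 'eel': sets bits 5 12 15 -> bits=001001000100101100
After insert 'pig': sets bits 0 3 10 -> bits=101101000110101100
insert 'bee' would touch bits 1 10 12; currently bit1=0, bit10=1, bit12=1
Bits that are 0 among those (would change 0->1): 1

Answer: 1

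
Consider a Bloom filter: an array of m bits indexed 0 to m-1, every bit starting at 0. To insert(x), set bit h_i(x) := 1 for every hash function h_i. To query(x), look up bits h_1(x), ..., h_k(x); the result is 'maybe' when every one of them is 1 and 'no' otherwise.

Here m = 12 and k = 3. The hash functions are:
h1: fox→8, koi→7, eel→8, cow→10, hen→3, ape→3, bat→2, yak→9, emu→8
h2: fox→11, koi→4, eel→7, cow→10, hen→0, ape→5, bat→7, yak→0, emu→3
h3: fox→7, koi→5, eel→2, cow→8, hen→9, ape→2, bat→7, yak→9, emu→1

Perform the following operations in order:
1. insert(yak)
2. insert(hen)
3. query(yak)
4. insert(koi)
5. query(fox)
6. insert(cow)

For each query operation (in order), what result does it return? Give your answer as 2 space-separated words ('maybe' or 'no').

Start: bits=000000000000
Op 1: insert yak -> sets bits 0 9 -> bits=100000000100
Op 2: insert hen -> sets bits 0 3 9 -> bits=100100000100
Op 3: query yak -> checks bit0=1, bit9=1 (all 1) -> maybe
Op 4: insert koi -> sets bits 4 5 7 -> bits=100111010100
Op 5: query fox -> checks bit7=1, bit8=0, bit11=0 (has a 0) -> no
Op 6: insert cow -> sets bits 8 10 -> bits=100111011110
Query results in order: maybe no

Answer: maybe no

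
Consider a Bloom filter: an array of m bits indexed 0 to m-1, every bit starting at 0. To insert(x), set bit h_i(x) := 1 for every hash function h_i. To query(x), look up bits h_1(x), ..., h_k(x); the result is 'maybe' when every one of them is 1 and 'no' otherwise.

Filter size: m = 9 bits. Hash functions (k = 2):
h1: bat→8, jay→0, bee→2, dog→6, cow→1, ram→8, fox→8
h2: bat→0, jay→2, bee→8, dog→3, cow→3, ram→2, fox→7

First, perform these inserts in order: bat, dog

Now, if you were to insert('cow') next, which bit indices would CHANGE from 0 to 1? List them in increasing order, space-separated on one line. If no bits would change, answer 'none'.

Start: bits=000000000
After insert 'bat': sets bits 0 8 -> bits=100000001
After insert 'dog': sets bits 3 6 -> bits=100100101
insert 'cow' would touch bits 1 3; currently bit1=0, bit3=1
Bits that are 0 among those (would change 0->1): 1

Answer: 1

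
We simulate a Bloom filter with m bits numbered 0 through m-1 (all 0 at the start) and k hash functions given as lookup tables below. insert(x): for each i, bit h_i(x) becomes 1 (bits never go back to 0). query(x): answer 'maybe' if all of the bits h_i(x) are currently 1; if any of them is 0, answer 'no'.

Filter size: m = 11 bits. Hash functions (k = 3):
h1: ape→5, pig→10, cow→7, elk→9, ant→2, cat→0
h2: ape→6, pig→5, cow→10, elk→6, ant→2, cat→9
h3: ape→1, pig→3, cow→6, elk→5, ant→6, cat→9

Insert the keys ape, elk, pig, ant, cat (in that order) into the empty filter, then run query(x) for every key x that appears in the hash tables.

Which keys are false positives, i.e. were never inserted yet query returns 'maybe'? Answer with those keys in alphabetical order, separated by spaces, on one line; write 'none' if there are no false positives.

Answer: none

Derivation:
Start: bits=00000000000
After insert 'ape': sets bits 1 5 6 -> bits=01000110000
After insert 'elk': sets bits 5 6 9 -> bits=01000110010
After insert 'pig': sets bits 3 5 10 -> bits=01010110011
After insert 'ant': sets bits 2 6 -> bits=01110110011
After insert 'cat': sets bits 0 9 -> bits=11110110011
Not inserted: cow — query each against bits=11110110011:
query cow: checks bit6=1, bit7=0, bit10=1 (has a 0) -> no => not a false positive
False positives (alphabetical): none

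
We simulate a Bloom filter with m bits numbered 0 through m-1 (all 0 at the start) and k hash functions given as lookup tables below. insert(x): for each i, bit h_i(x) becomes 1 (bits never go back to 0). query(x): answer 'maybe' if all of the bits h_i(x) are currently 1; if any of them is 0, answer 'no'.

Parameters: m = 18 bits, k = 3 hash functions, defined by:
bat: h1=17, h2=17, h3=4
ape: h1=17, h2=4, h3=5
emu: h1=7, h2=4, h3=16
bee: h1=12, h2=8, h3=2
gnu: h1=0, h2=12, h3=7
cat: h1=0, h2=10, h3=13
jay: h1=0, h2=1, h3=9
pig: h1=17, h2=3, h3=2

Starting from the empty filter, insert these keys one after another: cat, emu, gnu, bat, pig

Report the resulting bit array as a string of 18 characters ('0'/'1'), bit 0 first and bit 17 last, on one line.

Start: bits=000000000000000000
After insert 'cat': sets bits 0 10 13 -> bits=100000000010010000
After insert 'emu': sets bits 4 7 16 -> bits=100010010010010010
After insert 'gnu': sets bits 0 7 12 -> bits=100010010010110010
After insert 'bat': sets bits 4 17 -> bits=100010010010110011
After insert 'pig': sets bits 2 3 17 -> bits=101110010010110011

Answer: 101110010010110011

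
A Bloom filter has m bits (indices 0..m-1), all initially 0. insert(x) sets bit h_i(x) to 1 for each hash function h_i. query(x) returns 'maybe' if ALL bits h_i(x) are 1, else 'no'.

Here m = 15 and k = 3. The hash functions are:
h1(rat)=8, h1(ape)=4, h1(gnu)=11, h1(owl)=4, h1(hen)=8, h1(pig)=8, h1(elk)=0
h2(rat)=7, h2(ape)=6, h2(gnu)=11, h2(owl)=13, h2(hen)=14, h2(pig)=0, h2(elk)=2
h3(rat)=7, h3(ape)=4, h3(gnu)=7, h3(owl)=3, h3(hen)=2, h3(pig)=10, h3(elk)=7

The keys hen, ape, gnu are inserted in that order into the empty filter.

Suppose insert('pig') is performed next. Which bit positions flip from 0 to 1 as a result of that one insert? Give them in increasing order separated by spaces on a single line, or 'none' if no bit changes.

Answer: 0 10

Derivation:
Start: bits=000000000000000
After insert 'hen': sets bits 2 8 14 -> bits=001000001000001
After insert 'ape': sets bits 4 6 -> bits=001010101000001
After insert 'gnu': sets bits 7 11 -> bits=001010111001001
insert 'pig' would touch bits 0 8 10; currently bit0=0, bit8=1, bit10=0
Bits that are 0 among those (would change 0->1): 0 10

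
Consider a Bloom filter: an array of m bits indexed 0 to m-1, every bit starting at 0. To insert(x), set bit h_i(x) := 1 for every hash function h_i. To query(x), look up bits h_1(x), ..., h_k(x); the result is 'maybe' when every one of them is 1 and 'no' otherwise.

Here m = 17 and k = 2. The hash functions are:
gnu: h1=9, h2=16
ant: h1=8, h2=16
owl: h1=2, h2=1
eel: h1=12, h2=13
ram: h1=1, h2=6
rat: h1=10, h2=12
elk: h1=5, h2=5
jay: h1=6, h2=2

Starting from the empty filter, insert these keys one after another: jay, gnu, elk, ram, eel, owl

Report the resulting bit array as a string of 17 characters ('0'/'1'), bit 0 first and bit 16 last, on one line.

Answer: 01100110010011001

Derivation:
Start: bits=00000000000000000
After insert 'jay': sets bits 2 6 -> bits=00100010000000000
After insert 'gnu': sets bits 9 16 -> bits=00100010010000001
After insert 'elk': sets bits 5 -> bits=00100110010000001
After insert 'ram': sets bits 1 6 -> bits=01100110010000001
After insert 'eel': sets bits 12 13 -> bits=01100110010011001
After insert 'owl': sets bits 1 2 -> bits=01100110010011001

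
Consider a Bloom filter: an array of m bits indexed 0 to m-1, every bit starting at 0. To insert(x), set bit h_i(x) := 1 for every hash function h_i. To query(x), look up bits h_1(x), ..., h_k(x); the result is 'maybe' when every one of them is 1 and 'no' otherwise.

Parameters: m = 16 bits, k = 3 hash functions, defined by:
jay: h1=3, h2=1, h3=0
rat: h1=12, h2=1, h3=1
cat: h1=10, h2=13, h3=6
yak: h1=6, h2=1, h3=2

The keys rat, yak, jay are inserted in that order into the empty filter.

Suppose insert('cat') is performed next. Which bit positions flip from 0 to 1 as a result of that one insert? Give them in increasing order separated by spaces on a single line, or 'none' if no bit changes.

Answer: 10 13

Derivation:
Start: bits=0000000000000000
After insert 'rat': sets bits 1 12 -> bits=0100000000001000
After insert 'yak': sets bits 1 2 6 -> bits=0110001000001000
After insert 'jay': sets bits 0 1 3 -> bits=1111001000001000
insert 'cat' would touch bits 6 10 13; currently bit6=1, bit10=0, bit13=0
Bits that are 0 among those (would change 0->1): 10 13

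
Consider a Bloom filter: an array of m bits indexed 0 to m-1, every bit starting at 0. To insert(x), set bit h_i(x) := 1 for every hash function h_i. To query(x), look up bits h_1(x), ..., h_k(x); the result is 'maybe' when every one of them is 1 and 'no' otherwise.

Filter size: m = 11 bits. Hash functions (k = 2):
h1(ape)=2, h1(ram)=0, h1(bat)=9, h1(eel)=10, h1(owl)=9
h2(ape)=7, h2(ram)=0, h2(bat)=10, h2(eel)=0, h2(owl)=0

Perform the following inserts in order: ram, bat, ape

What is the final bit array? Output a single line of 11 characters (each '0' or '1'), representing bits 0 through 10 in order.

Start: bits=00000000000
After insert 'ram': sets bits 0 -> bits=10000000000
After insert 'bat': sets bits 9 10 -> bits=10000000011
After insert 'ape': sets bits 2 7 -> bits=10100001011

Answer: 10100001011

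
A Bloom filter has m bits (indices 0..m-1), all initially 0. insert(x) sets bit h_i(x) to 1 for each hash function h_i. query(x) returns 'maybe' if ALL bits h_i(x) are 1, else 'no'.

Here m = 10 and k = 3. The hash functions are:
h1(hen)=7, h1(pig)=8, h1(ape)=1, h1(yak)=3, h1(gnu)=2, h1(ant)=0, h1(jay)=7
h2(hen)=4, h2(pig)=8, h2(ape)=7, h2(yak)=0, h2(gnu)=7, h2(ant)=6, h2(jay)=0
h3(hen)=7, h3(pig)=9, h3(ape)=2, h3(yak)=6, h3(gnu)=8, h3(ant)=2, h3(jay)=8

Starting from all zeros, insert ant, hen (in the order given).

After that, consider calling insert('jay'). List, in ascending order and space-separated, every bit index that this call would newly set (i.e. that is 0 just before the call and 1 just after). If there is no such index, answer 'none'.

Start: bits=0000000000
After insert 'ant': sets bits 0 2 6 -> bits=1010001000
After insert 'hen': sets bits 4 7 -> bits=1010101100
insert 'jay' would touch bits 0 7 8; currently bit0=1, bit7=1, bit8=0
Bits that are 0 among those (would change 0->1): 8

Answer: 8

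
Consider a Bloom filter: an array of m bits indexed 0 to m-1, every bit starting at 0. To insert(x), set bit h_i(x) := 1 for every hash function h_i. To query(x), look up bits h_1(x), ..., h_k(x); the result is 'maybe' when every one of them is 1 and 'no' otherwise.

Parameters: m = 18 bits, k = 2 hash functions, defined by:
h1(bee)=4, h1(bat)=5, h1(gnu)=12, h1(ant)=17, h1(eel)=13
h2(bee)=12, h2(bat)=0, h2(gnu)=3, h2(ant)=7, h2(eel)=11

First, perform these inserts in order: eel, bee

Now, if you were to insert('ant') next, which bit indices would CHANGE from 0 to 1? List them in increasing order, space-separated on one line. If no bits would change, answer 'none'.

Start: bits=000000000000000000
After insert 'eel': sets bits 11 13 -> bits=000000000001010000
After insert 'bee': sets bits 4 12 -> bits=000010000001110000
insert 'ant' would touch bits 7 17; currently bit7=0, bit17=0
Bits that are 0 among those (would change 0->1): 7 17

Answer: 7 17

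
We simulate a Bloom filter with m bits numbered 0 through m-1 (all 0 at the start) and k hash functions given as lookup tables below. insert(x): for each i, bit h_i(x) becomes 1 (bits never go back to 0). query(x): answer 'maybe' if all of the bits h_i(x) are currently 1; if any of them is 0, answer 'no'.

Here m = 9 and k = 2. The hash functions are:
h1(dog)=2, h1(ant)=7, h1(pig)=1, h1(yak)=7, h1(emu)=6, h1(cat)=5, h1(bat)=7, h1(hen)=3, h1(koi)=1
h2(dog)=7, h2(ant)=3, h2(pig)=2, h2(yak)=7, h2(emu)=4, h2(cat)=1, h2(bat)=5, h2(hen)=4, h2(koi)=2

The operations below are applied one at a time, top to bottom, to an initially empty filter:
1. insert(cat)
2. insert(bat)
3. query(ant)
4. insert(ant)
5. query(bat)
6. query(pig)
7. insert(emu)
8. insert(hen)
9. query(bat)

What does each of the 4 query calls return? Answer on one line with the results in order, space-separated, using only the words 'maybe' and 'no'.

Answer: no maybe no maybe

Derivation:
Start: bits=000000000
Op 1: insert cat -> sets bits 1 5 -> bits=010001000
Op 2: insert bat -> sets bits 5 7 -> bits=010001010
Op 3: query ant -> checks bit3=0, bit7=1 (has a 0) -> no
Op 4: insert ant -> sets bits 3 7 -> bits=010101010
Op 5: query bat -> checks bit5=1, bit7=1 (all 1) -> maybe
Op 6: query pig -> checks bit1=1, bit2=0 (has a 0) -> no
Op 7: insert emu -> sets bits 4 6 -> bits=010111110
Op 8: insert hen -> sets bits 3 4 -> bits=010111110
Op 9: query bat -> checks bit5=1, bit7=1 (all 1) -> maybe
Query results in order: no maybe no maybe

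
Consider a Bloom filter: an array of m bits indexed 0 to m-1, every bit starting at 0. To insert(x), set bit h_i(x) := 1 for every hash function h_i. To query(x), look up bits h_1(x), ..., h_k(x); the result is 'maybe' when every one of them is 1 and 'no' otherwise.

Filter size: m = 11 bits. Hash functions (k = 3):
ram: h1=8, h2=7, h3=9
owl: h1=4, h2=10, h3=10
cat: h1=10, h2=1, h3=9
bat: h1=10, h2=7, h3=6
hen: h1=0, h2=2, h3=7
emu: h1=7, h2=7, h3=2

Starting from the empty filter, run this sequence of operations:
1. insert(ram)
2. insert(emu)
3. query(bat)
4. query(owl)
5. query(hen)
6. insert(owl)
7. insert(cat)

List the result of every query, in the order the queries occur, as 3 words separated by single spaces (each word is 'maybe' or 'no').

Start: bits=00000000000
Op 1: insert ram -> sets bits 7 8 9 -> bits=00000001110
Op 2: insert emu -> sets bits 2 7 -> bits=00100001110
Op 3: query bat -> checks bit6=0, bit7=1, bit10=0 (has a 0) -> no
Op 4: query owl -> checks bit4=0, bit10=0 (has a 0) -> no
Op 5: query hen -> checks bit0=0, bit2=1, bit7=1 (has a 0) -> no
Op 6: insert owl -> sets bits 4 10 -> bits=00101001111
Op 7: insert cat -> sets bits 1 9 10 -> bits=01101001111
Query results in order: no no no

Answer: no no no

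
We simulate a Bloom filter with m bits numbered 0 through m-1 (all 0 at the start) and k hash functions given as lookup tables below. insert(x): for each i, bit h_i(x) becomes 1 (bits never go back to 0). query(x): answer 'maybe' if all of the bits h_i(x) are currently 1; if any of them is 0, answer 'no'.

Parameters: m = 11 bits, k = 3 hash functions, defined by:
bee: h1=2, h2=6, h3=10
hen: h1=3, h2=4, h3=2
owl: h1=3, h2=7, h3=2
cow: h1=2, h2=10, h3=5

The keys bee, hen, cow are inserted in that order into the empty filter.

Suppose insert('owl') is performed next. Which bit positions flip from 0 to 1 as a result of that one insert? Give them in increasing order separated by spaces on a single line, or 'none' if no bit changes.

Answer: 7

Derivation:
Start: bits=00000000000
After insert 'bee': sets bits 2 6 10 -> bits=00100010001
After insert 'hen': sets bits 2 3 4 -> bits=00111010001
After insert 'cow': sets bits 2 5 10 -> bits=00111110001
insert 'owl' would touch bits 2 3 7; currently bit2=1, bit3=1, bit7=0
Bits that are 0 among those (would change 0->1): 7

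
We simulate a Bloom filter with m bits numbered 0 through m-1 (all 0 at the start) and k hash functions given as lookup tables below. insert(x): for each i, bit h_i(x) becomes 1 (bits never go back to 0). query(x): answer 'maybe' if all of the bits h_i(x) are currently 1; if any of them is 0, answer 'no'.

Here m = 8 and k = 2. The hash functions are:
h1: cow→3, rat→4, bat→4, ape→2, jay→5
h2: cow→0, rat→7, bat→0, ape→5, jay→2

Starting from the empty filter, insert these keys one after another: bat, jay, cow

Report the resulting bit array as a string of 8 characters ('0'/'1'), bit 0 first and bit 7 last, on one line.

Start: bits=00000000
After insert 'bat': sets bits 0 4 -> bits=10001000
After insert 'jay': sets bits 2 5 -> bits=10101100
After insert 'cow': sets bits 0 3 -> bits=10111100

Answer: 10111100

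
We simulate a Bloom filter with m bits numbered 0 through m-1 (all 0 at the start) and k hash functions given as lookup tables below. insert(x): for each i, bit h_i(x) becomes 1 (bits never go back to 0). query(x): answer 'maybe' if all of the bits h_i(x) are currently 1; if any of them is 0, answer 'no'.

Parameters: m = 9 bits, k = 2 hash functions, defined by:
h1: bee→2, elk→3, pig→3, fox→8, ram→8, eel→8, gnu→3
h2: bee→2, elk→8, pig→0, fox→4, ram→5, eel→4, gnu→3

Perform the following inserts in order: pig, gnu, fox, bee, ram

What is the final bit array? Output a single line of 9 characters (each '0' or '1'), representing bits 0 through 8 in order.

Start: bits=000000000
After insert 'pig': sets bits 0 3 -> bits=100100000
After insert 'gnu': sets bits 3 -> bits=100100000
After insert 'fox': sets bits 4 8 -> bits=100110001
After insert 'bee': sets bits 2 -> bits=101110001
After insert 'ram': sets bits 5 8 -> bits=101111001

Answer: 101111001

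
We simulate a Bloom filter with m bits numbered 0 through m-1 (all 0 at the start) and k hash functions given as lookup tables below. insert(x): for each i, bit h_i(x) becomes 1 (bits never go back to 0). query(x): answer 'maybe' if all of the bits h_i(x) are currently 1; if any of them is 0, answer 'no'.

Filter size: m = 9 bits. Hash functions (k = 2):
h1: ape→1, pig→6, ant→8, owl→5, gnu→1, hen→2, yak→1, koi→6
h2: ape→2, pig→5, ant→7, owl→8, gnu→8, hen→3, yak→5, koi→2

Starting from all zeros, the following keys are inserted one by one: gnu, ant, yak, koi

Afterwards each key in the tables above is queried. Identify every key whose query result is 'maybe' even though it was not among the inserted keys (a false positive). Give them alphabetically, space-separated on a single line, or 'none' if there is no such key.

Start: bits=000000000
After insert 'gnu': sets bits 1 8 -> bits=010000001
After insert 'ant': sets bits 7 8 -> bits=010000011
After insert 'yak': sets bits 1 5 -> bits=010001011
After insert 'koi': sets bits 2 6 -> bits=011001111
Not inserted: ape hen owl pig — query each against bits=011001111:
query ape: checks bit1=1, bit2=1 (all 1) -> maybe => FALSE POSITIVE
query hen: checks bit2=1, bit3=0 (has a 0) -> no => not a false positive
query owl: checks bit5=1, bit8=1 (all 1) -> maybe => FALSE POSITIVE
query pig: checks bit5=1, bit6=1 (all 1) -> maybe => FALSE POSITIVE
False positives (alphabetical): ape owl pig

Answer: ape owl pig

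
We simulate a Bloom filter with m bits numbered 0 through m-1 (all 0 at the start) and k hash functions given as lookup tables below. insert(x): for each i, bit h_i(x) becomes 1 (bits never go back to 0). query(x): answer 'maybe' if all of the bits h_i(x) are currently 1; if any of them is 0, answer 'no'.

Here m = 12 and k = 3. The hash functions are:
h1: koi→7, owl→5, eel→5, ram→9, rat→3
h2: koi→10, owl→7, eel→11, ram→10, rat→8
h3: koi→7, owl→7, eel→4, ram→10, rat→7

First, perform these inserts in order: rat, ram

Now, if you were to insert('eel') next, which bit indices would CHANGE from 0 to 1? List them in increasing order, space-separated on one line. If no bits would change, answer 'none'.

Start: bits=000000000000
After insert 'rat': sets bits 3 7 8 -> bits=000100011000
After insert 'ram': sets bits 9 10 -> bits=000100011110
insert 'eel' would touch bits 4 5 11; currently bit4=0, bit5=0, bit11=0
Bits that are 0 among those (would change 0->1): 4 5 11

Answer: 4 5 11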